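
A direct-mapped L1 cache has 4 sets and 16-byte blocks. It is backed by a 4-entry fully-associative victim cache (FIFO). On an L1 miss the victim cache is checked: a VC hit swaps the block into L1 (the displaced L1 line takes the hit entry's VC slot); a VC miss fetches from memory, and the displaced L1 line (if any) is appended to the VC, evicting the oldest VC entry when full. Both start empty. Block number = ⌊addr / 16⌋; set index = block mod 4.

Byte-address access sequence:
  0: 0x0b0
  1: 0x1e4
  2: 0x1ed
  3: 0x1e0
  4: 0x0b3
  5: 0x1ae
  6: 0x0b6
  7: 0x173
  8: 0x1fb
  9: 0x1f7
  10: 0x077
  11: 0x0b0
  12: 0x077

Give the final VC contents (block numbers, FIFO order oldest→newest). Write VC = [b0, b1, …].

VC = [30, 11, 23, 31]

0: 0xb0 (blk 11, set 3) → MISS  vc=[]
1: 0x1e4 (blk 30, set 2) → MISS  vc=[]
2: 0x1ed (blk 30, set 2) → L1-HIT  vc=[]
3: 0x1e0 (blk 30, set 2) → L1-HIT  vc=[]
4: 0xb3 (blk 11, set 3) → L1-HIT  vc=[]
5: 0x1ae (blk 26, set 2) → MISS  vc=[30]
6: 0xb6 (blk 11, set 3) → L1-HIT  vc=[30]
7: 0x173 (blk 23, set 3) → MISS  vc=[30, 11]
8: 0x1fb (blk 31, set 3) → MISS  vc=[30, 11, 23]
9: 0x1f7 (blk 31, set 3) → L1-HIT  vc=[30, 11, 23]
10: 0x77 (blk 7, set 3) → MISS  vc=[30, 11, 23, 31]
11: 0xb0 (blk 11, set 3) → VC-HIT  vc=[30, 7, 23, 31]
12: 0x77 (blk 7, set 3) → VC-HIT  vc=[30, 11, 23, 31]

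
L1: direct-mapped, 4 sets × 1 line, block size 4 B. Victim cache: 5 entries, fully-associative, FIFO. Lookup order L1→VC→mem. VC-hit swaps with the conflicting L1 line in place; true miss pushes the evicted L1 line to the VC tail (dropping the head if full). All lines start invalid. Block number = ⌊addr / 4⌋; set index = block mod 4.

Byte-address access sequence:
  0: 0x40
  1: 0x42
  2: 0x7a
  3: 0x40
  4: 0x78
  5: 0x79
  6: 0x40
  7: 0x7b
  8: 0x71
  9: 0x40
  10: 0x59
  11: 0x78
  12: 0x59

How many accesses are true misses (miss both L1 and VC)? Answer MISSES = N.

MISSES = 4

  [0] addr=0x40 blk=16 s=0: MISS | VC []
  [1] addr=0x42 blk=16 s=0: L1-HIT | VC []
  [2] addr=0x7a blk=30 s=2: MISS | VC []
  [3] addr=0x40 blk=16 s=0: L1-HIT | VC []
  [4] addr=0x78 blk=30 s=2: L1-HIT | VC []
  [5] addr=0x79 blk=30 s=2: L1-HIT | VC []
  [6] addr=0x40 blk=16 s=0: L1-HIT | VC []
  [7] addr=0x7b blk=30 s=2: L1-HIT | VC []
  [8] addr=0x71 blk=28 s=0: MISS | VC [16]
  [9] addr=0x40 blk=16 s=0: VC-HIT | VC [28]
  [10] addr=0x59 blk=22 s=2: MISS | VC [28, 30]
  [11] addr=0x78 blk=30 s=2: VC-HIT | VC [28, 22]
  [12] addr=0x59 blk=22 s=2: VC-HIT | VC [28, 30]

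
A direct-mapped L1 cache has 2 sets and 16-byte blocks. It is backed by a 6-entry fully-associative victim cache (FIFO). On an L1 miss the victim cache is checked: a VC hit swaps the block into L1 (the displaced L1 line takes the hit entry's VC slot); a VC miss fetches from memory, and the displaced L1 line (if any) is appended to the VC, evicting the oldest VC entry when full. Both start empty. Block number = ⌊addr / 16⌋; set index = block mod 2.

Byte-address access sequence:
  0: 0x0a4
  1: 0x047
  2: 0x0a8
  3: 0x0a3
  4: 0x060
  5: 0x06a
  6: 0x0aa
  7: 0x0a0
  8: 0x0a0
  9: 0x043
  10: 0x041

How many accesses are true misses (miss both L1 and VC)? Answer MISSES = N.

0: 0xa4 (blk 10, set 0) → MISS  vc=[]
1: 0x47 (blk 4, set 0) → MISS  vc=[10]
2: 0xa8 (blk 10, set 0) → VC-HIT  vc=[4]
3: 0xa3 (blk 10, set 0) → L1-HIT  vc=[4]
4: 0x60 (blk 6, set 0) → MISS  vc=[4, 10]
5: 0x6a (blk 6, set 0) → L1-HIT  vc=[4, 10]
6: 0xaa (blk 10, set 0) → VC-HIT  vc=[4, 6]
7: 0xa0 (blk 10, set 0) → L1-HIT  vc=[4, 6]
8: 0xa0 (blk 10, set 0) → L1-HIT  vc=[4, 6]
9: 0x43 (blk 4, set 0) → VC-HIT  vc=[10, 6]
10: 0x41 (blk 4, set 0) → L1-HIT  vc=[10, 6]

MISSES = 3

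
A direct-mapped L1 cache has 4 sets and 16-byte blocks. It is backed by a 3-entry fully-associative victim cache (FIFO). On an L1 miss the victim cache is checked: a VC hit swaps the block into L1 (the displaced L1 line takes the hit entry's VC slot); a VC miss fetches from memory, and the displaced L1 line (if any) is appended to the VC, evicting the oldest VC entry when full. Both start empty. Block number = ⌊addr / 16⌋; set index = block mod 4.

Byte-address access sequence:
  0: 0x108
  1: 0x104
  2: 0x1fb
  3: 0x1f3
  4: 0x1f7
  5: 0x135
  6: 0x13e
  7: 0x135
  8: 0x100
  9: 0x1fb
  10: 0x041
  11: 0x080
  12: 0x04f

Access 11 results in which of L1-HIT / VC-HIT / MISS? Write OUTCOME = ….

OUTCOME = MISS

  [0] addr=0x108 blk=16 s=0: MISS | VC []
  [1] addr=0x104 blk=16 s=0: L1-HIT | VC []
  [2] addr=0x1fb blk=31 s=3: MISS | VC []
  [3] addr=0x1f3 blk=31 s=3: L1-HIT | VC []
  [4] addr=0x1f7 blk=31 s=3: L1-HIT | VC []
  [5] addr=0x135 blk=19 s=3: MISS | VC [31]
  [6] addr=0x13e blk=19 s=3: L1-HIT | VC [31]
  [7] addr=0x135 blk=19 s=3: L1-HIT | VC [31]
  [8] addr=0x100 blk=16 s=0: L1-HIT | VC [31]
  [9] addr=0x1fb blk=31 s=3: VC-HIT | VC [19]
  [10] addr=0x41 blk=4 s=0: MISS | VC [19, 16]
  [11] addr=0x80 blk=8 s=0: MISS | VC [19, 16, 4]
  [12] addr=0x4f blk=4 s=0: VC-HIT | VC [19, 16, 8]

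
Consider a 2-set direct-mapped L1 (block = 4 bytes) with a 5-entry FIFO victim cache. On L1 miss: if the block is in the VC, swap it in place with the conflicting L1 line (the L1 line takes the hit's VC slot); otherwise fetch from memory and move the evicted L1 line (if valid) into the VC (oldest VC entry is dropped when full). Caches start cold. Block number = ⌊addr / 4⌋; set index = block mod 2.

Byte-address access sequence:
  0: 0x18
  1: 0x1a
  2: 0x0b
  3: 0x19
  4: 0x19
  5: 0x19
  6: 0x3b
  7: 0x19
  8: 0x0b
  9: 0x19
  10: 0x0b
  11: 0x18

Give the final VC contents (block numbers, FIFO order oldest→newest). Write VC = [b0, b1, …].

VC = [2, 14]

0: 0x18 (blk 6, set 0) → MISS  vc=[]
1: 0x1a (blk 6, set 0) → L1-HIT  vc=[]
2: 0xb (blk 2, set 0) → MISS  vc=[6]
3: 0x19 (blk 6, set 0) → VC-HIT  vc=[2]
4: 0x19 (blk 6, set 0) → L1-HIT  vc=[2]
5: 0x19 (blk 6, set 0) → L1-HIT  vc=[2]
6: 0x3b (blk 14, set 0) → MISS  vc=[2, 6]
7: 0x19 (blk 6, set 0) → VC-HIT  vc=[2, 14]
8: 0xb (blk 2, set 0) → VC-HIT  vc=[6, 14]
9: 0x19 (blk 6, set 0) → VC-HIT  vc=[2, 14]
10: 0xb (blk 2, set 0) → VC-HIT  vc=[6, 14]
11: 0x18 (blk 6, set 0) → VC-HIT  vc=[2, 14]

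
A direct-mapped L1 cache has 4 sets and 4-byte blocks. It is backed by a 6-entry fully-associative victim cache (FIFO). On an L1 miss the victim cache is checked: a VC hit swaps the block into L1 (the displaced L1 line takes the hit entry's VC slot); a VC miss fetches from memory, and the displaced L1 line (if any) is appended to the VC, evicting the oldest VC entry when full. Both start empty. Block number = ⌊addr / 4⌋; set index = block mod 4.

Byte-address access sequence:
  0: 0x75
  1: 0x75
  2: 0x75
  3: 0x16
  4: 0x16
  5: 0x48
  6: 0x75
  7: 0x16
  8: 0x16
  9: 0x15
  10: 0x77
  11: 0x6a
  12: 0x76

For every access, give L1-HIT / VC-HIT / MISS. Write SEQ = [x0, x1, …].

SEQ = [MISS, L1-HIT, L1-HIT, MISS, L1-HIT, MISS, VC-HIT, VC-HIT, L1-HIT, L1-HIT, VC-HIT, MISS, L1-HIT]

#0 0x75→b29/s1 MISS; vc=[]
#1 0x75→b29/s1 L1-HIT; vc=[]
#2 0x75→b29/s1 L1-HIT; vc=[]
#3 0x16→b5/s1 MISS; vc=[29]
#4 0x16→b5/s1 L1-HIT; vc=[29]
#5 0x48→b18/s2 MISS; vc=[29]
#6 0x75→b29/s1 VC-HIT; vc=[5]
#7 0x16→b5/s1 VC-HIT; vc=[29]
#8 0x16→b5/s1 L1-HIT; vc=[29]
#9 0x15→b5/s1 L1-HIT; vc=[29]
#10 0x77→b29/s1 VC-HIT; vc=[5]
#11 0x6a→b26/s2 MISS; vc=[5,18]
#12 0x76→b29/s1 L1-HIT; vc=[5,18]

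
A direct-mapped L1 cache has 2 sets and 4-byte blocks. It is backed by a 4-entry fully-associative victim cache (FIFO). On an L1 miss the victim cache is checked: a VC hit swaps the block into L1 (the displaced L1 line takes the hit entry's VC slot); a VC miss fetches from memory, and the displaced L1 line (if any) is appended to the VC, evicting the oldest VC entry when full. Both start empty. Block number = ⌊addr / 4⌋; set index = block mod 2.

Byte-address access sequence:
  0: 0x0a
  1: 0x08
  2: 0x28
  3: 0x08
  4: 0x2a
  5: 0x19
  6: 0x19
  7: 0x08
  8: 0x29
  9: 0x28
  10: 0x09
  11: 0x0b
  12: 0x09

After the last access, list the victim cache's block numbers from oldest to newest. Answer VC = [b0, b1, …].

VC = [6, 10]

0: 0xa (blk 2, set 0) → MISS  vc=[]
1: 0x8 (blk 2, set 0) → L1-HIT  vc=[]
2: 0x28 (blk 10, set 0) → MISS  vc=[2]
3: 0x8 (blk 2, set 0) → VC-HIT  vc=[10]
4: 0x2a (blk 10, set 0) → VC-HIT  vc=[2]
5: 0x19 (blk 6, set 0) → MISS  vc=[2, 10]
6: 0x19 (blk 6, set 0) → L1-HIT  vc=[2, 10]
7: 0x8 (blk 2, set 0) → VC-HIT  vc=[6, 10]
8: 0x29 (blk 10, set 0) → VC-HIT  vc=[6, 2]
9: 0x28 (blk 10, set 0) → L1-HIT  vc=[6, 2]
10: 0x9 (blk 2, set 0) → VC-HIT  vc=[6, 10]
11: 0xb (blk 2, set 0) → L1-HIT  vc=[6, 10]
12: 0x9 (blk 2, set 0) → L1-HIT  vc=[6, 10]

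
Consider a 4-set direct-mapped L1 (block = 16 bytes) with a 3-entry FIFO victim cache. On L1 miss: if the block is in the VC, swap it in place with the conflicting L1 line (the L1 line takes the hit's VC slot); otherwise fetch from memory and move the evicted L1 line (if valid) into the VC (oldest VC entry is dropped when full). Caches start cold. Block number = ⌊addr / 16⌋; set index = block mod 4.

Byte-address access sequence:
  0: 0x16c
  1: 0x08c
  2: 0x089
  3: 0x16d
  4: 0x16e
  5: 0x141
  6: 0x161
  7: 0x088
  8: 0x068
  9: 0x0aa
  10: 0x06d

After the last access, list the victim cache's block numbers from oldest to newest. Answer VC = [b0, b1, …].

VC = [20, 22, 10]

#0 0x16c→b22/s2 MISS; vc=[]
#1 0x8c→b8/s0 MISS; vc=[]
#2 0x89→b8/s0 L1-HIT; vc=[]
#3 0x16d→b22/s2 L1-HIT; vc=[]
#4 0x16e→b22/s2 L1-HIT; vc=[]
#5 0x141→b20/s0 MISS; vc=[8]
#6 0x161→b22/s2 L1-HIT; vc=[8]
#7 0x88→b8/s0 VC-HIT; vc=[20]
#8 0x68→b6/s2 MISS; vc=[20,22]
#9 0xaa→b10/s2 MISS; vc=[20,22,6]
#10 0x6d→b6/s2 VC-HIT; vc=[20,22,10]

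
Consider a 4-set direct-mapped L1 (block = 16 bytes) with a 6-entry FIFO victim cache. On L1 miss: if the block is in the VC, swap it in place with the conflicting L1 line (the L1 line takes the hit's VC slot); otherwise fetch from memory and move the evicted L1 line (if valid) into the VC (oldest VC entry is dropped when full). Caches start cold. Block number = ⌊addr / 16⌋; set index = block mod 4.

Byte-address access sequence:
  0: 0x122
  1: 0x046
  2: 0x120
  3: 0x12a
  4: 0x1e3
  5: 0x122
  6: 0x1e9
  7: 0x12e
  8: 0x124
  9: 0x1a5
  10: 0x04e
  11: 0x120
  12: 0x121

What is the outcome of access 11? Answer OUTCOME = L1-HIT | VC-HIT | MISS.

OUTCOME = VC-HIT

  [0] addr=0x122 blk=18 s=2: MISS | VC []
  [1] addr=0x46 blk=4 s=0: MISS | VC []
  [2] addr=0x120 blk=18 s=2: L1-HIT | VC []
  [3] addr=0x12a blk=18 s=2: L1-HIT | VC []
  [4] addr=0x1e3 blk=30 s=2: MISS | VC [18]
  [5] addr=0x122 blk=18 s=2: VC-HIT | VC [30]
  [6] addr=0x1e9 blk=30 s=2: VC-HIT | VC [18]
  [7] addr=0x12e blk=18 s=2: VC-HIT | VC [30]
  [8] addr=0x124 blk=18 s=2: L1-HIT | VC [30]
  [9] addr=0x1a5 blk=26 s=2: MISS | VC [30, 18]
  [10] addr=0x4e blk=4 s=0: L1-HIT | VC [30, 18]
  [11] addr=0x120 blk=18 s=2: VC-HIT | VC [30, 26]
  [12] addr=0x121 blk=18 s=2: L1-HIT | VC [30, 26]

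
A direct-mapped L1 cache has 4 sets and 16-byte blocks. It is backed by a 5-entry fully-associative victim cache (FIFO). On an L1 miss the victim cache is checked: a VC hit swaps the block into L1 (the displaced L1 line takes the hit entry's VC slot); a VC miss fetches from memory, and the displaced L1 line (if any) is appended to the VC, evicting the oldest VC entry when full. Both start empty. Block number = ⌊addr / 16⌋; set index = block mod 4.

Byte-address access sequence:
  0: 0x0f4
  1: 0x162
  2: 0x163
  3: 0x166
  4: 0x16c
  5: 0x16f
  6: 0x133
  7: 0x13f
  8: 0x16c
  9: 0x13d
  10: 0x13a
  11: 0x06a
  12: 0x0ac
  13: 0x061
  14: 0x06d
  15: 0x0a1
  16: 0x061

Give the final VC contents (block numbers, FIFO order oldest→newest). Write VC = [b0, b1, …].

  [0] addr=0xf4 blk=15 s=3: MISS | VC []
  [1] addr=0x162 blk=22 s=2: MISS | VC []
  [2] addr=0x163 blk=22 s=2: L1-HIT | VC []
  [3] addr=0x166 blk=22 s=2: L1-HIT | VC []
  [4] addr=0x16c blk=22 s=2: L1-HIT | VC []
  [5] addr=0x16f blk=22 s=2: L1-HIT | VC []
  [6] addr=0x133 blk=19 s=3: MISS | VC [15]
  [7] addr=0x13f blk=19 s=3: L1-HIT | VC [15]
  [8] addr=0x16c blk=22 s=2: L1-HIT | VC [15]
  [9] addr=0x13d blk=19 s=3: L1-HIT | VC [15]
  [10] addr=0x13a blk=19 s=3: L1-HIT | VC [15]
  [11] addr=0x6a blk=6 s=2: MISS | VC [15, 22]
  [12] addr=0xac blk=10 s=2: MISS | VC [15, 22, 6]
  [13] addr=0x61 blk=6 s=2: VC-HIT | VC [15, 22, 10]
  [14] addr=0x6d blk=6 s=2: L1-HIT | VC [15, 22, 10]
  [15] addr=0xa1 blk=10 s=2: VC-HIT | VC [15, 22, 6]
  [16] addr=0x61 blk=6 s=2: VC-HIT | VC [15, 22, 10]

VC = [15, 22, 10]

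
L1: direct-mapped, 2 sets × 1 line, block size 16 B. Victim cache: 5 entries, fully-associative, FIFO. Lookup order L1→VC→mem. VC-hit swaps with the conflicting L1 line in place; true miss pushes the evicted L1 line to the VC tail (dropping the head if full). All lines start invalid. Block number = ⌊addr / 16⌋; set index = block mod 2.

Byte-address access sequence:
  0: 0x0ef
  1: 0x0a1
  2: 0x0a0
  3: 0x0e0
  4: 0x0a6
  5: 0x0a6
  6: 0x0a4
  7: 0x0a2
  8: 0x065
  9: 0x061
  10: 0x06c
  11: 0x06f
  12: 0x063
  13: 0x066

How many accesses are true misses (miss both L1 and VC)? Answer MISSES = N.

MISSES = 3

0: 0xef (blk 14, set 0) → MISS  vc=[]
1: 0xa1 (blk 10, set 0) → MISS  vc=[14]
2: 0xa0 (blk 10, set 0) → L1-HIT  vc=[14]
3: 0xe0 (blk 14, set 0) → VC-HIT  vc=[10]
4: 0xa6 (blk 10, set 0) → VC-HIT  vc=[14]
5: 0xa6 (blk 10, set 0) → L1-HIT  vc=[14]
6: 0xa4 (blk 10, set 0) → L1-HIT  vc=[14]
7: 0xa2 (blk 10, set 0) → L1-HIT  vc=[14]
8: 0x65 (blk 6, set 0) → MISS  vc=[14, 10]
9: 0x61 (blk 6, set 0) → L1-HIT  vc=[14, 10]
10: 0x6c (blk 6, set 0) → L1-HIT  vc=[14, 10]
11: 0x6f (blk 6, set 0) → L1-HIT  vc=[14, 10]
12: 0x63 (blk 6, set 0) → L1-HIT  vc=[14, 10]
13: 0x66 (blk 6, set 0) → L1-HIT  vc=[14, 10]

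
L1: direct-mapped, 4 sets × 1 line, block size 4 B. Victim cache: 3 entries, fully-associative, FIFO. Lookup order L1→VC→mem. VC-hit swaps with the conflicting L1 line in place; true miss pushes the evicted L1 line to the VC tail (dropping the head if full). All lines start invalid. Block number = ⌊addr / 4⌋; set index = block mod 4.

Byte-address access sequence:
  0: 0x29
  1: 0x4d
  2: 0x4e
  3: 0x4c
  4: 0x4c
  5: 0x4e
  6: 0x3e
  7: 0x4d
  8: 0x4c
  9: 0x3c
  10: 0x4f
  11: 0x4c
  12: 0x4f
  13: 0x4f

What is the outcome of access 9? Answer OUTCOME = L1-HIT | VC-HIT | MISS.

#0 0x29→b10/s2 MISS; vc=[]
#1 0x4d→b19/s3 MISS; vc=[]
#2 0x4e→b19/s3 L1-HIT; vc=[]
#3 0x4c→b19/s3 L1-HIT; vc=[]
#4 0x4c→b19/s3 L1-HIT; vc=[]
#5 0x4e→b19/s3 L1-HIT; vc=[]
#6 0x3e→b15/s3 MISS; vc=[19]
#7 0x4d→b19/s3 VC-HIT; vc=[15]
#8 0x4c→b19/s3 L1-HIT; vc=[15]
#9 0x3c→b15/s3 VC-HIT; vc=[19]
#10 0x4f→b19/s3 VC-HIT; vc=[15]
#11 0x4c→b19/s3 L1-HIT; vc=[15]
#12 0x4f→b19/s3 L1-HIT; vc=[15]
#13 0x4f→b19/s3 L1-HIT; vc=[15]

OUTCOME = VC-HIT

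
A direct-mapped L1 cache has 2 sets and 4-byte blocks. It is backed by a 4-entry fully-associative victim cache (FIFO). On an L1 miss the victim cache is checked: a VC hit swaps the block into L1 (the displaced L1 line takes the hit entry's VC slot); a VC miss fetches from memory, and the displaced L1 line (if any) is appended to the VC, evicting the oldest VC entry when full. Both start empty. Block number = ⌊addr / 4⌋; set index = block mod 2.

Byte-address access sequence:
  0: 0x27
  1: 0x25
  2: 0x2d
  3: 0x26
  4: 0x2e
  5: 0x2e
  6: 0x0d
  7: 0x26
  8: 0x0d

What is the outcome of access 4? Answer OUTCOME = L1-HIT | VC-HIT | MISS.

#0 0x27→b9/s1 MISS; vc=[]
#1 0x25→b9/s1 L1-HIT; vc=[]
#2 0x2d→b11/s1 MISS; vc=[9]
#3 0x26→b9/s1 VC-HIT; vc=[11]
#4 0x2e→b11/s1 VC-HIT; vc=[9]
#5 0x2e→b11/s1 L1-HIT; vc=[9]
#6 0xd→b3/s1 MISS; vc=[9,11]
#7 0x26→b9/s1 VC-HIT; vc=[3,11]
#8 0xd→b3/s1 VC-HIT; vc=[9,11]

OUTCOME = VC-HIT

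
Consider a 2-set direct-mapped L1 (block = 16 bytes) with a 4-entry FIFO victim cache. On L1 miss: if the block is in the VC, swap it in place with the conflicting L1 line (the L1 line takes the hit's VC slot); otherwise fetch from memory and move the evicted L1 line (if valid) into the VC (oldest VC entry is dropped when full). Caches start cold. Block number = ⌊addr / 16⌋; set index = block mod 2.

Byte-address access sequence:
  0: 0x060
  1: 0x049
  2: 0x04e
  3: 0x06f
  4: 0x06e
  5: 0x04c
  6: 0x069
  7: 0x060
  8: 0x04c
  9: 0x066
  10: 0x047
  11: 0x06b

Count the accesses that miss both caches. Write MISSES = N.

  [0] addr=0x60 blk=6 s=0: MISS | VC []
  [1] addr=0x49 blk=4 s=0: MISS | VC [6]
  [2] addr=0x4e blk=4 s=0: L1-HIT | VC [6]
  [3] addr=0x6f blk=6 s=0: VC-HIT | VC [4]
  [4] addr=0x6e blk=6 s=0: L1-HIT | VC [4]
  [5] addr=0x4c blk=4 s=0: VC-HIT | VC [6]
  [6] addr=0x69 blk=6 s=0: VC-HIT | VC [4]
  [7] addr=0x60 blk=6 s=0: L1-HIT | VC [4]
  [8] addr=0x4c blk=4 s=0: VC-HIT | VC [6]
  [9] addr=0x66 blk=6 s=0: VC-HIT | VC [4]
  [10] addr=0x47 blk=4 s=0: VC-HIT | VC [6]
  [11] addr=0x6b blk=6 s=0: VC-HIT | VC [4]

MISSES = 2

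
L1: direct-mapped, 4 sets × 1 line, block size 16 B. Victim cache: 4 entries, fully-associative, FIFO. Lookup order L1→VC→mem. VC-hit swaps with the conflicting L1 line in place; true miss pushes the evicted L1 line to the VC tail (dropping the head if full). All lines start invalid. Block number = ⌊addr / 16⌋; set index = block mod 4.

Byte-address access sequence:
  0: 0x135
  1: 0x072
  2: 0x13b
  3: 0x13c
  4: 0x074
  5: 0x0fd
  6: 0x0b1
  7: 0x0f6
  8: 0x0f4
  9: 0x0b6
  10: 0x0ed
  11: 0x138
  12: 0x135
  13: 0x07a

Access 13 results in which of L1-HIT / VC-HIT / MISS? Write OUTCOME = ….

  [0] addr=0x135 blk=19 s=3: MISS | VC []
  [1] addr=0x72 blk=7 s=3: MISS | VC [19]
  [2] addr=0x13b blk=19 s=3: VC-HIT | VC [7]
  [3] addr=0x13c blk=19 s=3: L1-HIT | VC [7]
  [4] addr=0x74 blk=7 s=3: VC-HIT | VC [19]
  [5] addr=0xfd blk=15 s=3: MISS | VC [19, 7]
  [6] addr=0xb1 blk=11 s=3: MISS | VC [19, 7, 15]
  [7] addr=0xf6 blk=15 s=3: VC-HIT | VC [19, 7, 11]
  [8] addr=0xf4 blk=15 s=3: L1-HIT | VC [19, 7, 11]
  [9] addr=0xb6 blk=11 s=3: VC-HIT | VC [19, 7, 15]
  [10] addr=0xed blk=14 s=2: MISS | VC [19, 7, 15]
  [11] addr=0x138 blk=19 s=3: VC-HIT | VC [11, 7, 15]
  [12] addr=0x135 blk=19 s=3: L1-HIT | VC [11, 7, 15]
  [13] addr=0x7a blk=7 s=3: VC-HIT | VC [11, 19, 15]

OUTCOME = VC-HIT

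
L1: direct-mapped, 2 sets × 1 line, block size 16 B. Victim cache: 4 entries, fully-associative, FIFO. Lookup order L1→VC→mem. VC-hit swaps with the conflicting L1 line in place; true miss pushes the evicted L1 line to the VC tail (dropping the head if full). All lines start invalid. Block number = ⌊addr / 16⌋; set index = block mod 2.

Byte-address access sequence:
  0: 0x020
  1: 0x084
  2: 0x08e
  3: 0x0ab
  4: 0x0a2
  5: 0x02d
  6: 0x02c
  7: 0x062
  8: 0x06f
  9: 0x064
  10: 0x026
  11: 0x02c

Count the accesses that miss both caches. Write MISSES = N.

MISSES = 4

  [0] addr=0x20 blk=2 s=0: MISS | VC []
  [1] addr=0x84 blk=8 s=0: MISS | VC [2]
  [2] addr=0x8e blk=8 s=0: L1-HIT | VC [2]
  [3] addr=0xab blk=10 s=0: MISS | VC [2, 8]
  [4] addr=0xa2 blk=10 s=0: L1-HIT | VC [2, 8]
  [5] addr=0x2d blk=2 s=0: VC-HIT | VC [10, 8]
  [6] addr=0x2c blk=2 s=0: L1-HIT | VC [10, 8]
  [7] addr=0x62 blk=6 s=0: MISS | VC [10, 8, 2]
  [8] addr=0x6f blk=6 s=0: L1-HIT | VC [10, 8, 2]
  [9] addr=0x64 blk=6 s=0: L1-HIT | VC [10, 8, 2]
  [10] addr=0x26 blk=2 s=0: VC-HIT | VC [10, 8, 6]
  [11] addr=0x2c blk=2 s=0: L1-HIT | VC [10, 8, 6]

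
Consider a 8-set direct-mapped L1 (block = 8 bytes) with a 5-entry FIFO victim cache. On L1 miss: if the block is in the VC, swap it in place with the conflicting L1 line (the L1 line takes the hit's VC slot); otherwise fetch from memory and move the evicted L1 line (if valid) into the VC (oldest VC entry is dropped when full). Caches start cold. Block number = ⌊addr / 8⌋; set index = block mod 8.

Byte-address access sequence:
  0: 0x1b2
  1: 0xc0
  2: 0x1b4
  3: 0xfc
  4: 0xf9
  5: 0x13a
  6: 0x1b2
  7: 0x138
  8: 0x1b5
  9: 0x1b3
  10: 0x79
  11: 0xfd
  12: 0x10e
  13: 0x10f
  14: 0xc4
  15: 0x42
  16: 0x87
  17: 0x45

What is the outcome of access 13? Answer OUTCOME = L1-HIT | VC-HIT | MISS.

0: 0x1b2 (blk 54, set 6) → MISS  vc=[]
1: 0xc0 (blk 24, set 0) → MISS  vc=[]
2: 0x1b4 (blk 54, set 6) → L1-HIT  vc=[]
3: 0xfc (blk 31, set 7) → MISS  vc=[]
4: 0xf9 (blk 31, set 7) → L1-HIT  vc=[]
5: 0x13a (blk 39, set 7) → MISS  vc=[31]
6: 0x1b2 (blk 54, set 6) → L1-HIT  vc=[31]
7: 0x138 (blk 39, set 7) → L1-HIT  vc=[31]
8: 0x1b5 (blk 54, set 6) → L1-HIT  vc=[31]
9: 0x1b3 (blk 54, set 6) → L1-HIT  vc=[31]
10: 0x79 (blk 15, set 7) → MISS  vc=[31, 39]
11: 0xfd (blk 31, set 7) → VC-HIT  vc=[15, 39]
12: 0x10e (blk 33, set 1) → MISS  vc=[15, 39]
13: 0x10f (blk 33, set 1) → L1-HIT  vc=[15, 39]
14: 0xc4 (blk 24, set 0) → L1-HIT  vc=[15, 39]
15: 0x42 (blk 8, set 0) → MISS  vc=[15, 39, 24]
16: 0x87 (blk 16, set 0) → MISS  vc=[15, 39, 24, 8]
17: 0x45 (blk 8, set 0) → VC-HIT  vc=[15, 39, 24, 16]

OUTCOME = L1-HIT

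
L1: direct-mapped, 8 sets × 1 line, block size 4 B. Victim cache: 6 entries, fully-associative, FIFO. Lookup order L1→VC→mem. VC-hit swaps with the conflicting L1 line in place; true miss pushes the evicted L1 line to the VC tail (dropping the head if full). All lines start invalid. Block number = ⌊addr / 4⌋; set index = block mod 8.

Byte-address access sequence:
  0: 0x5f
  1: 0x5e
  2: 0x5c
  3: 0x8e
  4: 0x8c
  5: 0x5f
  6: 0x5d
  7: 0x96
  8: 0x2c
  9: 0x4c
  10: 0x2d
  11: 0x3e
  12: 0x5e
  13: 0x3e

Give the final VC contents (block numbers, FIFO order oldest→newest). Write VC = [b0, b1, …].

VC = [35, 19, 23]

  [0] addr=0x5f blk=23 s=7: MISS | VC []
  [1] addr=0x5e blk=23 s=7: L1-HIT | VC []
  [2] addr=0x5c blk=23 s=7: L1-HIT | VC []
  [3] addr=0x8e blk=35 s=3: MISS | VC []
  [4] addr=0x8c blk=35 s=3: L1-HIT | VC []
  [5] addr=0x5f blk=23 s=7: L1-HIT | VC []
  [6] addr=0x5d blk=23 s=7: L1-HIT | VC []
  [7] addr=0x96 blk=37 s=5: MISS | VC []
  [8] addr=0x2c blk=11 s=3: MISS | VC [35]
  [9] addr=0x4c blk=19 s=3: MISS | VC [35, 11]
  [10] addr=0x2d blk=11 s=3: VC-HIT | VC [35, 19]
  [11] addr=0x3e blk=15 s=7: MISS | VC [35, 19, 23]
  [12] addr=0x5e blk=23 s=7: VC-HIT | VC [35, 19, 15]
  [13] addr=0x3e blk=15 s=7: VC-HIT | VC [35, 19, 23]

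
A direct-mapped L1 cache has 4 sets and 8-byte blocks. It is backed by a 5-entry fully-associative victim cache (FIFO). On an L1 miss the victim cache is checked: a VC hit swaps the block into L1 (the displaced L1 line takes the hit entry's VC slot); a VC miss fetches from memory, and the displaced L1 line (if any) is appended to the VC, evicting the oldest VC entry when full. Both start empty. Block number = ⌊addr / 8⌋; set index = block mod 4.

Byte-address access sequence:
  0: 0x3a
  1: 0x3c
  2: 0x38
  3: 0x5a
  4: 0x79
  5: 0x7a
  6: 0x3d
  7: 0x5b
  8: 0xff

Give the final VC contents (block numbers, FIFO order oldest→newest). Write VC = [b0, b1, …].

  [0] addr=0x3a blk=7 s=3: MISS | VC []
  [1] addr=0x3c blk=7 s=3: L1-HIT | VC []
  [2] addr=0x38 blk=7 s=3: L1-HIT | VC []
  [3] addr=0x5a blk=11 s=3: MISS | VC [7]
  [4] addr=0x79 blk=15 s=3: MISS | VC [7, 11]
  [5] addr=0x7a blk=15 s=3: L1-HIT | VC [7, 11]
  [6] addr=0x3d blk=7 s=3: VC-HIT | VC [15, 11]
  [7] addr=0x5b blk=11 s=3: VC-HIT | VC [15, 7]
  [8] addr=0xff blk=31 s=3: MISS | VC [15, 7, 11]

VC = [15, 7, 11]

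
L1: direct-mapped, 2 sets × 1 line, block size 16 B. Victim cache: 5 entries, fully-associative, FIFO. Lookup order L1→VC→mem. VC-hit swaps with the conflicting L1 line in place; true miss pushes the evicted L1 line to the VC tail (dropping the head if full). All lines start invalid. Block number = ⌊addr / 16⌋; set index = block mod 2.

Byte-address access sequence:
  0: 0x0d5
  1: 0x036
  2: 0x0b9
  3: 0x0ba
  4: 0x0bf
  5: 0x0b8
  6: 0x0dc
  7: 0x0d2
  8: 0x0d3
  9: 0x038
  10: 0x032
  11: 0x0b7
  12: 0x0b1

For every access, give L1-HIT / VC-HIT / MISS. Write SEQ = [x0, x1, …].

  [0] addr=0xd5 blk=13 s=1: MISS | VC []
  [1] addr=0x36 blk=3 s=1: MISS | VC [13]
  [2] addr=0xb9 blk=11 s=1: MISS | VC [13, 3]
  [3] addr=0xba blk=11 s=1: L1-HIT | VC [13, 3]
  [4] addr=0xbf blk=11 s=1: L1-HIT | VC [13, 3]
  [5] addr=0xb8 blk=11 s=1: L1-HIT | VC [13, 3]
  [6] addr=0xdc blk=13 s=1: VC-HIT | VC [11, 3]
  [7] addr=0xd2 blk=13 s=1: L1-HIT | VC [11, 3]
  [8] addr=0xd3 blk=13 s=1: L1-HIT | VC [11, 3]
  [9] addr=0x38 blk=3 s=1: VC-HIT | VC [11, 13]
  [10] addr=0x32 blk=3 s=1: L1-HIT | VC [11, 13]
  [11] addr=0xb7 blk=11 s=1: VC-HIT | VC [3, 13]
  [12] addr=0xb1 blk=11 s=1: L1-HIT | VC [3, 13]

SEQ = [MISS, MISS, MISS, L1-HIT, L1-HIT, L1-HIT, VC-HIT, L1-HIT, L1-HIT, VC-HIT, L1-HIT, VC-HIT, L1-HIT]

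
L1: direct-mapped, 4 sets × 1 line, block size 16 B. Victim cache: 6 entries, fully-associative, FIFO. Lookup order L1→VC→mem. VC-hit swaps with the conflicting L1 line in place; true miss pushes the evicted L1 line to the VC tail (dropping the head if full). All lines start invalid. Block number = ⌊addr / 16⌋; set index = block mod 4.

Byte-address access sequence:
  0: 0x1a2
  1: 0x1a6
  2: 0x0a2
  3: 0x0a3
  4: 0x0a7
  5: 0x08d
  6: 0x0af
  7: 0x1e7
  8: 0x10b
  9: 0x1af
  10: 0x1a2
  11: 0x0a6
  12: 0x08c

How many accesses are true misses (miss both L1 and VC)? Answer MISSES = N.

MISSES = 5

0: 0x1a2 (blk 26, set 2) → MISS  vc=[]
1: 0x1a6 (blk 26, set 2) → L1-HIT  vc=[]
2: 0xa2 (blk 10, set 2) → MISS  vc=[26]
3: 0xa3 (blk 10, set 2) → L1-HIT  vc=[26]
4: 0xa7 (blk 10, set 2) → L1-HIT  vc=[26]
5: 0x8d (blk 8, set 0) → MISS  vc=[26]
6: 0xaf (blk 10, set 2) → L1-HIT  vc=[26]
7: 0x1e7 (blk 30, set 2) → MISS  vc=[26, 10]
8: 0x10b (blk 16, set 0) → MISS  vc=[26, 10, 8]
9: 0x1af (blk 26, set 2) → VC-HIT  vc=[30, 10, 8]
10: 0x1a2 (blk 26, set 2) → L1-HIT  vc=[30, 10, 8]
11: 0xa6 (blk 10, set 2) → VC-HIT  vc=[30, 26, 8]
12: 0x8c (blk 8, set 0) → VC-HIT  vc=[30, 26, 16]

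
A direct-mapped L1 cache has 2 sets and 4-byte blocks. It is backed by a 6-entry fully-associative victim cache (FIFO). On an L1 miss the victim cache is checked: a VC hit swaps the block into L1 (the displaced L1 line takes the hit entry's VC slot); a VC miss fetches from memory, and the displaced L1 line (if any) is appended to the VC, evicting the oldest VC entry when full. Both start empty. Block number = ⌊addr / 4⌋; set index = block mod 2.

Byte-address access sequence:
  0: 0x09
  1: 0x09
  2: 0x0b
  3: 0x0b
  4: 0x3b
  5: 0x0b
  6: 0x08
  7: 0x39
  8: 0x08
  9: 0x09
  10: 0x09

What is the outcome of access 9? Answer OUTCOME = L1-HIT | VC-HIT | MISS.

0: 0x9 (blk 2, set 0) → MISS  vc=[]
1: 0x9 (blk 2, set 0) → L1-HIT  vc=[]
2: 0xb (blk 2, set 0) → L1-HIT  vc=[]
3: 0xb (blk 2, set 0) → L1-HIT  vc=[]
4: 0x3b (blk 14, set 0) → MISS  vc=[2]
5: 0xb (blk 2, set 0) → VC-HIT  vc=[14]
6: 0x8 (blk 2, set 0) → L1-HIT  vc=[14]
7: 0x39 (blk 14, set 0) → VC-HIT  vc=[2]
8: 0x8 (blk 2, set 0) → VC-HIT  vc=[14]
9: 0x9 (blk 2, set 0) → L1-HIT  vc=[14]
10: 0x9 (blk 2, set 0) → L1-HIT  vc=[14]

OUTCOME = L1-HIT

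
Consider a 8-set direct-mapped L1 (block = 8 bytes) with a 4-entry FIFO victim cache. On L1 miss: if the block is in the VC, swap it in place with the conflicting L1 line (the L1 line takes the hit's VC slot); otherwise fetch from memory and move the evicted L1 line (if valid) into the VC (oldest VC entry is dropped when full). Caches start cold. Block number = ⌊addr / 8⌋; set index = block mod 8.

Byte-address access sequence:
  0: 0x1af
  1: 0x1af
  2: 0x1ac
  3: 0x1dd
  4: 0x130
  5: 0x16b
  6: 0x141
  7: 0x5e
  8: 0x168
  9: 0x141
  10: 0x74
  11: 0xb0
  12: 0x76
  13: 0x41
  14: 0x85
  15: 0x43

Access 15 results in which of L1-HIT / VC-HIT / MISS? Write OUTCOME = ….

OUTCOME = VC-HIT

#0 0x1af→b53/s5 MISS; vc=[]
#1 0x1af→b53/s5 L1-HIT; vc=[]
#2 0x1ac→b53/s5 L1-HIT; vc=[]
#3 0x1dd→b59/s3 MISS; vc=[]
#4 0x130→b38/s6 MISS; vc=[]
#5 0x16b→b45/s5 MISS; vc=[53]
#6 0x141→b40/s0 MISS; vc=[53]
#7 0x5e→b11/s3 MISS; vc=[53,59]
#8 0x168→b45/s5 L1-HIT; vc=[53,59]
#9 0x141→b40/s0 L1-HIT; vc=[53,59]
#10 0x74→b14/s6 MISS; vc=[53,59,38]
#11 0xb0→b22/s6 MISS; vc=[53,59,38,14]
#12 0x76→b14/s6 VC-HIT; vc=[53,59,38,22]
#13 0x41→b8/s0 MISS; vc=[59,38,22,40]
#14 0x85→b16/s0 MISS; vc=[38,22,40,8]
#15 0x43→b8/s0 VC-HIT; vc=[38,22,40,16]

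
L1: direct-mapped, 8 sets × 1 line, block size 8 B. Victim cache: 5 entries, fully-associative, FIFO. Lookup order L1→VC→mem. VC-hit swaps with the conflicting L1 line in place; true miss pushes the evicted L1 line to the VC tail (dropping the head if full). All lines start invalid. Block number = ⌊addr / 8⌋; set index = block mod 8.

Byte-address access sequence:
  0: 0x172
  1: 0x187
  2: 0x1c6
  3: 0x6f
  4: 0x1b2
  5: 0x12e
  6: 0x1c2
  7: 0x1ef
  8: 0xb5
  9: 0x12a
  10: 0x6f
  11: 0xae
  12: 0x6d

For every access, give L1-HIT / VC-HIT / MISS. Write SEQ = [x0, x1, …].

SEQ = [MISS, MISS, MISS, MISS, MISS, MISS, L1-HIT, MISS, MISS, VC-HIT, VC-HIT, MISS, VC-HIT]

  [0] addr=0x172 blk=46 s=6: MISS | VC []
  [1] addr=0x187 blk=48 s=0: MISS | VC []
  [2] addr=0x1c6 blk=56 s=0: MISS | VC [48]
  [3] addr=0x6f blk=13 s=5: MISS | VC [48]
  [4] addr=0x1b2 blk=54 s=6: MISS | VC [48, 46]
  [5] addr=0x12e blk=37 s=5: MISS | VC [48, 46, 13]
  [6] addr=0x1c2 blk=56 s=0: L1-HIT | VC [48, 46, 13]
  [7] addr=0x1ef blk=61 s=5: MISS | VC [48, 46, 13, 37]
  [8] addr=0xb5 blk=22 s=6: MISS | VC [48, 46, 13, 37, 54]
  [9] addr=0x12a blk=37 s=5: VC-HIT | VC [48, 46, 13, 61, 54]
  [10] addr=0x6f blk=13 s=5: VC-HIT | VC [48, 46, 37, 61, 54]
  [11] addr=0xae blk=21 s=5: MISS | VC [46, 37, 61, 54, 13]
  [12] addr=0x6d blk=13 s=5: VC-HIT | VC [46, 37, 61, 54, 21]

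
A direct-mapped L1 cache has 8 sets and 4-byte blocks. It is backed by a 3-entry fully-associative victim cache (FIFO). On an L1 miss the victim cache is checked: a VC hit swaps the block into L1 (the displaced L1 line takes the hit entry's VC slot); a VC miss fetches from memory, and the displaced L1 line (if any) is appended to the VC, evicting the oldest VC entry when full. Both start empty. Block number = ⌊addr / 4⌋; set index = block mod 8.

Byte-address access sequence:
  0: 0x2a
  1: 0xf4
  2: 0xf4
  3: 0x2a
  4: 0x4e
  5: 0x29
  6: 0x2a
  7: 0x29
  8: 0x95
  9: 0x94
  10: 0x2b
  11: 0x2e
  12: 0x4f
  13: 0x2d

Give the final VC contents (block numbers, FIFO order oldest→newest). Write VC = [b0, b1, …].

  [0] addr=0x2a blk=10 s=2: MISS | VC []
  [1] addr=0xf4 blk=61 s=5: MISS | VC []
  [2] addr=0xf4 blk=61 s=5: L1-HIT | VC []
  [3] addr=0x2a blk=10 s=2: L1-HIT | VC []
  [4] addr=0x4e blk=19 s=3: MISS | VC []
  [5] addr=0x29 blk=10 s=2: L1-HIT | VC []
  [6] addr=0x2a blk=10 s=2: L1-HIT | VC []
  [7] addr=0x29 blk=10 s=2: L1-HIT | VC []
  [8] addr=0x95 blk=37 s=5: MISS | VC [61]
  [9] addr=0x94 blk=37 s=5: L1-HIT | VC [61]
  [10] addr=0x2b blk=10 s=2: L1-HIT | VC [61]
  [11] addr=0x2e blk=11 s=3: MISS | VC [61, 19]
  [12] addr=0x4f blk=19 s=3: VC-HIT | VC [61, 11]
  [13] addr=0x2d blk=11 s=3: VC-HIT | VC [61, 19]

VC = [61, 19]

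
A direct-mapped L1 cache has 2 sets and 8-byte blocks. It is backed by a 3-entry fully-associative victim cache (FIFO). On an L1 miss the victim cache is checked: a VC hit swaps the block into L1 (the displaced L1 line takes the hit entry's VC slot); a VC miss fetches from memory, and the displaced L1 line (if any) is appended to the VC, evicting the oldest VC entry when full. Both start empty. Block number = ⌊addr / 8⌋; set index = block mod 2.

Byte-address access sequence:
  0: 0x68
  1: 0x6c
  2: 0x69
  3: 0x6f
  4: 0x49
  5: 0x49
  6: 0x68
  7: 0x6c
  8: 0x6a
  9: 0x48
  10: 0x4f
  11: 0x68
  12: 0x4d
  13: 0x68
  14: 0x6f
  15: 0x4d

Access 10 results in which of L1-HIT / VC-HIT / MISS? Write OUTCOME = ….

#0 0x68→b13/s1 MISS; vc=[]
#1 0x6c→b13/s1 L1-HIT; vc=[]
#2 0x69→b13/s1 L1-HIT; vc=[]
#3 0x6f→b13/s1 L1-HIT; vc=[]
#4 0x49→b9/s1 MISS; vc=[13]
#5 0x49→b9/s1 L1-HIT; vc=[13]
#6 0x68→b13/s1 VC-HIT; vc=[9]
#7 0x6c→b13/s1 L1-HIT; vc=[9]
#8 0x6a→b13/s1 L1-HIT; vc=[9]
#9 0x48→b9/s1 VC-HIT; vc=[13]
#10 0x4f→b9/s1 L1-HIT; vc=[13]
#11 0x68→b13/s1 VC-HIT; vc=[9]
#12 0x4d→b9/s1 VC-HIT; vc=[13]
#13 0x68→b13/s1 VC-HIT; vc=[9]
#14 0x6f→b13/s1 L1-HIT; vc=[9]
#15 0x4d→b9/s1 VC-HIT; vc=[13]

OUTCOME = L1-HIT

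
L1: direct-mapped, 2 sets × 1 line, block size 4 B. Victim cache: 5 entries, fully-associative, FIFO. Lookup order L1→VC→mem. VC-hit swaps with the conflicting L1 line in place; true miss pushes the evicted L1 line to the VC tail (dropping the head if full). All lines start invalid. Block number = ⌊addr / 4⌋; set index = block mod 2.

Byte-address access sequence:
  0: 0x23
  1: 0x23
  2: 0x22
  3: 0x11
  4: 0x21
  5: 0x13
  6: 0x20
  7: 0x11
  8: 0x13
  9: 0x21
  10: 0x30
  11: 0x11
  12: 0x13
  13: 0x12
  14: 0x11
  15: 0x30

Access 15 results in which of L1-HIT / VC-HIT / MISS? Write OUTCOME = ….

OUTCOME = VC-HIT

#0 0x23→b8/s0 MISS; vc=[]
#1 0x23→b8/s0 L1-HIT; vc=[]
#2 0x22→b8/s0 L1-HIT; vc=[]
#3 0x11→b4/s0 MISS; vc=[8]
#4 0x21→b8/s0 VC-HIT; vc=[4]
#5 0x13→b4/s0 VC-HIT; vc=[8]
#6 0x20→b8/s0 VC-HIT; vc=[4]
#7 0x11→b4/s0 VC-HIT; vc=[8]
#8 0x13→b4/s0 L1-HIT; vc=[8]
#9 0x21→b8/s0 VC-HIT; vc=[4]
#10 0x30→b12/s0 MISS; vc=[4,8]
#11 0x11→b4/s0 VC-HIT; vc=[12,8]
#12 0x13→b4/s0 L1-HIT; vc=[12,8]
#13 0x12→b4/s0 L1-HIT; vc=[12,8]
#14 0x11→b4/s0 L1-HIT; vc=[12,8]
#15 0x30→b12/s0 VC-HIT; vc=[4,8]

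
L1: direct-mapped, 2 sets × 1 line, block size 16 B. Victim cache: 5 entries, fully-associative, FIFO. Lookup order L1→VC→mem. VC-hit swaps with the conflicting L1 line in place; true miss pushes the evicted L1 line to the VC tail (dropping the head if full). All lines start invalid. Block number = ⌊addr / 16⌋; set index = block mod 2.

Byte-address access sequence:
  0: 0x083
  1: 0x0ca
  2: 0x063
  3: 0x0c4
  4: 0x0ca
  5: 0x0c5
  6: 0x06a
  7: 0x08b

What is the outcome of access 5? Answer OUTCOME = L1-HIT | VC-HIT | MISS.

0: 0x83 (blk 8, set 0) → MISS  vc=[]
1: 0xca (blk 12, set 0) → MISS  vc=[8]
2: 0x63 (blk 6, set 0) → MISS  vc=[8, 12]
3: 0xc4 (blk 12, set 0) → VC-HIT  vc=[8, 6]
4: 0xca (blk 12, set 0) → L1-HIT  vc=[8, 6]
5: 0xc5 (blk 12, set 0) → L1-HIT  vc=[8, 6]
6: 0x6a (blk 6, set 0) → VC-HIT  vc=[8, 12]
7: 0x8b (blk 8, set 0) → VC-HIT  vc=[6, 12]

OUTCOME = L1-HIT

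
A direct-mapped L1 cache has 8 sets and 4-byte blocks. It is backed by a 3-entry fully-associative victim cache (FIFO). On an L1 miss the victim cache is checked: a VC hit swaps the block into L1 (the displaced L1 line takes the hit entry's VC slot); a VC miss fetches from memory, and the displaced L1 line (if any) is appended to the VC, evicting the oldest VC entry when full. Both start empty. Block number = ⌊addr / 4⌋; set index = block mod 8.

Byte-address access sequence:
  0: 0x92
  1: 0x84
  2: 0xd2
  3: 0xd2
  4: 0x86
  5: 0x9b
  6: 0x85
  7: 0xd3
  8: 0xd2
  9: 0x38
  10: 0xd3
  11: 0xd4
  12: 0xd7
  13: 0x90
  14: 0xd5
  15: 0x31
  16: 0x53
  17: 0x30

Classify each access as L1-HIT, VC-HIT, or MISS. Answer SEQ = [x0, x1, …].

SEQ = [MISS, MISS, MISS, L1-HIT, L1-HIT, MISS, L1-HIT, L1-HIT, L1-HIT, MISS, L1-HIT, MISS, L1-HIT, VC-HIT, L1-HIT, MISS, MISS, VC-HIT]

  [0] addr=0x92 blk=36 s=4: MISS | VC []
  [1] addr=0x84 blk=33 s=1: MISS | VC []
  [2] addr=0xd2 blk=52 s=4: MISS | VC [36]
  [3] addr=0xd2 blk=52 s=4: L1-HIT | VC [36]
  [4] addr=0x86 blk=33 s=1: L1-HIT | VC [36]
  [5] addr=0x9b blk=38 s=6: MISS | VC [36]
  [6] addr=0x85 blk=33 s=1: L1-HIT | VC [36]
  [7] addr=0xd3 blk=52 s=4: L1-HIT | VC [36]
  [8] addr=0xd2 blk=52 s=4: L1-HIT | VC [36]
  [9] addr=0x38 blk=14 s=6: MISS | VC [36, 38]
  [10] addr=0xd3 blk=52 s=4: L1-HIT | VC [36, 38]
  [11] addr=0xd4 blk=53 s=5: MISS | VC [36, 38]
  [12] addr=0xd7 blk=53 s=5: L1-HIT | VC [36, 38]
  [13] addr=0x90 blk=36 s=4: VC-HIT | VC [52, 38]
  [14] addr=0xd5 blk=53 s=5: L1-HIT | VC [52, 38]
  [15] addr=0x31 blk=12 s=4: MISS | VC [52, 38, 36]
  [16] addr=0x53 blk=20 s=4: MISS | VC [38, 36, 12]
  [17] addr=0x30 blk=12 s=4: VC-HIT | VC [38, 36, 20]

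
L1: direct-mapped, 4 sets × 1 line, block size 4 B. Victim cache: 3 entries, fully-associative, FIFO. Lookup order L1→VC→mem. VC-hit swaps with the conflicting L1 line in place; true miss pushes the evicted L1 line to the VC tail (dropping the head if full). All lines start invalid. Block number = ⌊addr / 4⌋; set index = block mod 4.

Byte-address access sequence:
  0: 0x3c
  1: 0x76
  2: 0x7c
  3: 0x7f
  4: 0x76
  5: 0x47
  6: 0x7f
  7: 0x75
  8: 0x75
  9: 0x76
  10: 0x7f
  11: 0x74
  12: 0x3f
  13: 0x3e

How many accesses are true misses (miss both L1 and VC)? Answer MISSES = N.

MISSES = 4

  [0] addr=0x3c blk=15 s=3: MISS | VC []
  [1] addr=0x76 blk=29 s=1: MISS | VC []
  [2] addr=0x7c blk=31 s=3: MISS | VC [15]
  [3] addr=0x7f blk=31 s=3: L1-HIT | VC [15]
  [4] addr=0x76 blk=29 s=1: L1-HIT | VC [15]
  [5] addr=0x47 blk=17 s=1: MISS | VC [15, 29]
  [6] addr=0x7f blk=31 s=3: L1-HIT | VC [15, 29]
  [7] addr=0x75 blk=29 s=1: VC-HIT | VC [15, 17]
  [8] addr=0x75 blk=29 s=1: L1-HIT | VC [15, 17]
  [9] addr=0x76 blk=29 s=1: L1-HIT | VC [15, 17]
  [10] addr=0x7f blk=31 s=3: L1-HIT | VC [15, 17]
  [11] addr=0x74 blk=29 s=1: L1-HIT | VC [15, 17]
  [12] addr=0x3f blk=15 s=3: VC-HIT | VC [31, 17]
  [13] addr=0x3e blk=15 s=3: L1-HIT | VC [31, 17]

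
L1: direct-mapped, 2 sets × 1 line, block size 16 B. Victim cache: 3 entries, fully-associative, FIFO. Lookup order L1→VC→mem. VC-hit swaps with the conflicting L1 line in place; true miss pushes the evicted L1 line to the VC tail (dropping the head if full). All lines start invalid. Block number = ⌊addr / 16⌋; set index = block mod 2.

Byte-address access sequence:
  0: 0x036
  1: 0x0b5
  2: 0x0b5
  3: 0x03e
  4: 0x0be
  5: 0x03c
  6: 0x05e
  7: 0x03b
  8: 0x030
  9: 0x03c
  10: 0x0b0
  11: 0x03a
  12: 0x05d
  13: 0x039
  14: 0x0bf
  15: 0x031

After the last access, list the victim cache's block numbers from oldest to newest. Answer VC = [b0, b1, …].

  [0] addr=0x36 blk=3 s=1: MISS | VC []
  [1] addr=0xb5 blk=11 s=1: MISS | VC [3]
  [2] addr=0xb5 blk=11 s=1: L1-HIT | VC [3]
  [3] addr=0x3e blk=3 s=1: VC-HIT | VC [11]
  [4] addr=0xbe blk=11 s=1: VC-HIT | VC [3]
  [5] addr=0x3c blk=3 s=1: VC-HIT | VC [11]
  [6] addr=0x5e blk=5 s=1: MISS | VC [11, 3]
  [7] addr=0x3b blk=3 s=1: VC-HIT | VC [11, 5]
  [8] addr=0x30 blk=3 s=1: L1-HIT | VC [11, 5]
  [9] addr=0x3c blk=3 s=1: L1-HIT | VC [11, 5]
  [10] addr=0xb0 blk=11 s=1: VC-HIT | VC [3, 5]
  [11] addr=0x3a blk=3 s=1: VC-HIT | VC [11, 5]
  [12] addr=0x5d blk=5 s=1: VC-HIT | VC [11, 3]
  [13] addr=0x39 blk=3 s=1: VC-HIT | VC [11, 5]
  [14] addr=0xbf blk=11 s=1: VC-HIT | VC [3, 5]
  [15] addr=0x31 blk=3 s=1: VC-HIT | VC [11, 5]

VC = [11, 5]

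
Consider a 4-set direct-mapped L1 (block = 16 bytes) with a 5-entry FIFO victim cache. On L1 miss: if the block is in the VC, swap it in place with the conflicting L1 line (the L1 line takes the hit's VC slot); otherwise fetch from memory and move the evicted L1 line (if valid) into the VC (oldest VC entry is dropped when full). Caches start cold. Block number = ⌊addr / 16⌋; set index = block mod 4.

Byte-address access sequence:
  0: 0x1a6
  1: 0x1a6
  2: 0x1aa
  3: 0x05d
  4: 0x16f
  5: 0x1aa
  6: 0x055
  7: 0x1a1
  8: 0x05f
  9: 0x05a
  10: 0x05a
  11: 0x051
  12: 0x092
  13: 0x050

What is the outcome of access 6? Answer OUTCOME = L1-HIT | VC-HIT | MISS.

#0 0x1a6→b26/s2 MISS; vc=[]
#1 0x1a6→b26/s2 L1-HIT; vc=[]
#2 0x1aa→b26/s2 L1-HIT; vc=[]
#3 0x5d→b5/s1 MISS; vc=[]
#4 0x16f→b22/s2 MISS; vc=[26]
#5 0x1aa→b26/s2 VC-HIT; vc=[22]
#6 0x55→b5/s1 L1-HIT; vc=[22]
#7 0x1a1→b26/s2 L1-HIT; vc=[22]
#8 0x5f→b5/s1 L1-HIT; vc=[22]
#9 0x5a→b5/s1 L1-HIT; vc=[22]
#10 0x5a→b5/s1 L1-HIT; vc=[22]
#11 0x51→b5/s1 L1-HIT; vc=[22]
#12 0x92→b9/s1 MISS; vc=[22,5]
#13 0x50→b5/s1 VC-HIT; vc=[22,9]

OUTCOME = L1-HIT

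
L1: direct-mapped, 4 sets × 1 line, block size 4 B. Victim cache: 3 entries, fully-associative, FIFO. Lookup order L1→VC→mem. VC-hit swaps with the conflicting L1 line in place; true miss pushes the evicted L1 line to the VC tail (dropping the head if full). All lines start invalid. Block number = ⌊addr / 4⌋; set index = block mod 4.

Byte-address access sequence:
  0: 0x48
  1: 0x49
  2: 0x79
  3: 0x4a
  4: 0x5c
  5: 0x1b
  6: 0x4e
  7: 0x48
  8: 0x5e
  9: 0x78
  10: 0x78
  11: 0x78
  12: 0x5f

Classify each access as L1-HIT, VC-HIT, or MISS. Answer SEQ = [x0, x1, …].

0: 0x48 (blk 18, set 2) → MISS  vc=[]
1: 0x49 (blk 18, set 2) → L1-HIT  vc=[]
2: 0x79 (blk 30, set 2) → MISS  vc=[18]
3: 0x4a (blk 18, set 2) → VC-HIT  vc=[30]
4: 0x5c (blk 23, set 3) → MISS  vc=[30]
5: 0x1b (blk 6, set 2) → MISS  vc=[30, 18]
6: 0x4e (blk 19, set 3) → MISS  vc=[30, 18, 23]
7: 0x48 (blk 18, set 2) → VC-HIT  vc=[30, 6, 23]
8: 0x5e (blk 23, set 3) → VC-HIT  vc=[30, 6, 19]
9: 0x78 (blk 30, set 2) → VC-HIT  vc=[18, 6, 19]
10: 0x78 (blk 30, set 2) → L1-HIT  vc=[18, 6, 19]
11: 0x78 (blk 30, set 2) → L1-HIT  vc=[18, 6, 19]
12: 0x5f (blk 23, set 3) → L1-HIT  vc=[18, 6, 19]

SEQ = [MISS, L1-HIT, MISS, VC-HIT, MISS, MISS, MISS, VC-HIT, VC-HIT, VC-HIT, L1-HIT, L1-HIT, L1-HIT]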